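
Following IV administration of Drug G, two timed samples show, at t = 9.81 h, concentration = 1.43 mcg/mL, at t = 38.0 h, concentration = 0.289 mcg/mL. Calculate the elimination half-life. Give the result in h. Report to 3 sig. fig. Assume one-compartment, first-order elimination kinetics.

k = ln(C₁/C₂) / (t₂ − t₁) = ln(1.43/0.289) / (38.0 − 9.81)
  = 1.599 / 28.19 = 0.05672 h⁻¹
t½ = ln2 / k = 0.693147 / 0.05672 = 12.22 h

12.2 h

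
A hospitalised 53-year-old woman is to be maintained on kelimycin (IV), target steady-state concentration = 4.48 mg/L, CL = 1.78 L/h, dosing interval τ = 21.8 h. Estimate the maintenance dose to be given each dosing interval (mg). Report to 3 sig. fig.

At steady state, Dose/τ = Css × CL.
Dose = Css × CL × τ = 4.48 × 1.780 × 21.8 = 173.8 mg

174 mg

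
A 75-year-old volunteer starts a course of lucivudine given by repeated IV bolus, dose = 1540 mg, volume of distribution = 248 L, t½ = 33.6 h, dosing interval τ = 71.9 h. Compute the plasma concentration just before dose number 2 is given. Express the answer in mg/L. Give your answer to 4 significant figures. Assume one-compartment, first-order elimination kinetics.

1.409 mg/L

C₀ per dose = Dose / Vd = 1540 / 248 = 6.210 mg/L
k = ln2 / t½ = 0.693147 / 33.6 = 0.02063 h⁻¹
Fraction remaining after one interval: r = e^(−kτ) = e^(−0.02063 × 71.9) = 0.2269
Before dose 2, 1 dose has been given (aged 1τ).
C_trough = C₀ × r = 6.210 × 0.2269 = 1.409 mg/L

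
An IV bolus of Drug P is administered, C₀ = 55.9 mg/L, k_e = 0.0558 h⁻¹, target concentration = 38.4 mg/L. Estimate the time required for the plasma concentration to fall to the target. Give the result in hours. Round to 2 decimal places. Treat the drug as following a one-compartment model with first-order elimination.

t = ln(C₀ / C) / k = ln(55.90 / 38.4) / 0.05580
  = ln(1.456) / 0.05580 = 0.3757 / 0.05580 = 6.733 h

6.73 h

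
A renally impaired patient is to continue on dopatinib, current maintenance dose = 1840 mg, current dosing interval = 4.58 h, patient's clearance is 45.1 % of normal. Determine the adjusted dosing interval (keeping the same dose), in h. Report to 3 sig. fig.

10.2 h

To keep the same average steady-state level, dosing rate must scale with clearance.
CL ratio = 45.1 / 100 = 0.4510
New interval (same dose) = 4.58 / 0.4510 = 10.16 h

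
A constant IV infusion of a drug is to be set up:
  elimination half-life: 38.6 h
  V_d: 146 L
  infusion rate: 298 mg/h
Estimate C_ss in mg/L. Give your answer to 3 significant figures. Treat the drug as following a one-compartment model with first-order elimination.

114 mg/L

k = ln2 / t½ = 0.693147 / 38.6 = 0.01796 h⁻¹
CL = k × Vd = 0.01796 × 146 = 2.622 L/h
At steady state Css = R₀ / CL = 298 / 2.622 = 113.7 mg/L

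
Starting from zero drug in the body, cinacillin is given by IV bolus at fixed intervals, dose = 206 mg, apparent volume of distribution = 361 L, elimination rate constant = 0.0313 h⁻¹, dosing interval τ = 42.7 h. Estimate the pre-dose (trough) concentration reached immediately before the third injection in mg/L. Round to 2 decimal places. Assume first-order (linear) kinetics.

C₀ per dose = Dose / Vd = 206 / 361 = 0.5706 mg/L
Fraction remaining after one interval: r = e^(−kτ) = e^(−0.03130 × 42.7) = 0.2628
Before dose 3, 2 doses have been given (aged 1τ, 2τ).
C_trough = C₀ × (r + r²) = 0.5706 × (0.2628 + 0.06906) = 0.1894 mg/L

0.19 mg/L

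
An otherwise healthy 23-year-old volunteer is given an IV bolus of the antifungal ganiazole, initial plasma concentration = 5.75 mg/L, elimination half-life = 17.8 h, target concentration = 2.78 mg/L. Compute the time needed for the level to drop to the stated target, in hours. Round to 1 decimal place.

k = ln2 / t½ = 0.693147 / 17.8 = 0.03894 h⁻¹
t = ln(C₀ / C) / k = ln(5.750 / 2.78) / 0.03894
  = ln(2.068) / 0.03894 = 0.7266 / 0.03894 = 18.66 h

18.7 h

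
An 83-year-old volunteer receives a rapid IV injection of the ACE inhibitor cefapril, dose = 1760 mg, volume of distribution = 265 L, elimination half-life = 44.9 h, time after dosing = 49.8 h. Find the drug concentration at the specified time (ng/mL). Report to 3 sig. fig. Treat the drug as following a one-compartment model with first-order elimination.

C₀ = Dose / Vd = 1760 / 265 = 6.642 mg/L
k = ln2 / t½ = 0.693147 / 44.9 = 0.01544 h⁻¹
C = C₀ · e^(−k·t) = 6.642 × e^(−0.01544 × 49.8)
  = 6.642 × 0.4635 = 3.079 mg/L
Convert: 3.079 mg/L × 1000 = 3079 ng/mL

3080 ng/mL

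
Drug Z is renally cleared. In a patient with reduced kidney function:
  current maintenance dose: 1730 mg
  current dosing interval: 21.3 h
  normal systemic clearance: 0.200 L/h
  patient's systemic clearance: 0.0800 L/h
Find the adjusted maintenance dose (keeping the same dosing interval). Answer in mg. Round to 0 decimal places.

To keep the same average steady-state level, dosing rate must scale with clearance.
CL ratio = 0.0800 / 0.200 = 0.4000
New dose (same interval) = 1730 × 0.4000 = 692.0 mg

692 mg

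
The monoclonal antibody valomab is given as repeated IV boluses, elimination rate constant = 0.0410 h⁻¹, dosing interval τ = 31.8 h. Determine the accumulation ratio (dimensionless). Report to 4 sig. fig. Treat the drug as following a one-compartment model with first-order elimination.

1.373

e^(−kτ) = e^(−0.04100 × 31.8) = 0.2715
Accumulation ratio R = 1 / (1 − e^(−kτ)) = 1 / (1 − 0.2715) = 1.373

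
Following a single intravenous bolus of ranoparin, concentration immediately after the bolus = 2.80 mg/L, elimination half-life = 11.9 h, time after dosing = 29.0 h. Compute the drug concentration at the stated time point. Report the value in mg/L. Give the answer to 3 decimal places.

k = ln2 / t½ = 0.693147 / 11.9 = 0.05825 h⁻¹
C = C₀ · e^(−k·t) = 2.800 × e^(−0.05825 × 29.0)
  = 2.800 × 0.1847 = 0.5172 mg/L

0.517 mg/L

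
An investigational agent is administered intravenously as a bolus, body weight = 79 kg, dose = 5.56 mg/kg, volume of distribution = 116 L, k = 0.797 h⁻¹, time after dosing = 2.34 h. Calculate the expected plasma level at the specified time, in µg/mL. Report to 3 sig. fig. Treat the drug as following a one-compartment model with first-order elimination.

0.587 µg/mL

Total dose = 5.56 × 79 = 439.2 mg
C₀ = Dose / Vd = 439.2 / 116 = 3.786 mg/L
C = C₀ · e^(−k·t) = 3.786 × e^(−0.7970 × 2.34)
  = 3.786 × 0.1549 = 0.5865 mg/L
(0.5865 mg/L = 0.5865 µg/mL)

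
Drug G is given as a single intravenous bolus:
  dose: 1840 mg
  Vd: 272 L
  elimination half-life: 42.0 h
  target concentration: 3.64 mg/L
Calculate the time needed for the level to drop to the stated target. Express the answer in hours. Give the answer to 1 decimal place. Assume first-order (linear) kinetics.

C₀ = Dose / Vd = 1840 / 272 = 6.765 mg/L
k = ln2 / t½ = 0.693147 / 42.0 = 0.01650 h⁻¹
t = ln(C₀ / C) / k = ln(6.765 / 3.64) / 0.01650
  = ln(1.859) / 0.01650 = 0.6200 / 0.01650 = 37.58 h

37.6 h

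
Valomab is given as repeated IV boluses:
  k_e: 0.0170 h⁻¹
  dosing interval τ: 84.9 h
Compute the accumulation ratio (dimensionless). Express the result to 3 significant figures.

1.31

e^(−kτ) = e^(−0.01700 × 84.9) = 0.2361
Accumulation ratio R = 1 / (1 − e^(−kτ)) = 1 / (1 − 0.2361) = 1.309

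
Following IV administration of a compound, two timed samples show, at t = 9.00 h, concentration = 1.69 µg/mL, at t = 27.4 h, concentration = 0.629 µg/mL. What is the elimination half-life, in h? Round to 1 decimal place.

12.9 h

k = ln(C₁/C₂) / (t₂ − t₁) = ln(1.69/0.629) / (27.4 − 9.00)
  = 0.9884 / 18.40 = 0.05372 h⁻¹
t½ = ln2 / k = 0.693147 / 0.05372 = 12.90 h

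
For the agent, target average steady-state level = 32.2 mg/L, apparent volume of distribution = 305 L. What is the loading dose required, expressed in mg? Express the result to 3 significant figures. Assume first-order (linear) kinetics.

9820 mg

LD = Css × Vd = 32.2 × 305 = 9821 mg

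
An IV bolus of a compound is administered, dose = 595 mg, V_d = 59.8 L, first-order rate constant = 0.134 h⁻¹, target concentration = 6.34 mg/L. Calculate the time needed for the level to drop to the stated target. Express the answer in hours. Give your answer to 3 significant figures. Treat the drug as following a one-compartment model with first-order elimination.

3.36 h

C₀ = Dose / Vd = 595.0 / 59.8 = 9.950 mg/L
t = ln(C₀ / C) / k = ln(9.950 / 6.34) / 0.1340
  = ln(1.569) / 0.1340 = 0.4504 / 0.1340 = 3.361 h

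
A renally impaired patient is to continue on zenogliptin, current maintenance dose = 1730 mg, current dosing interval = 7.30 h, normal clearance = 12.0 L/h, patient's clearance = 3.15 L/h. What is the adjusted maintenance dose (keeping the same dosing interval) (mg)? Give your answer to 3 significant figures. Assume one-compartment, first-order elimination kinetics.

454 mg

To keep the same average steady-state level, dosing rate must scale with clearance.
CL ratio = 3.15 / 12.0 = 0.2625
New dose (same interval) = 1730 × 0.2625 = 454.1 mg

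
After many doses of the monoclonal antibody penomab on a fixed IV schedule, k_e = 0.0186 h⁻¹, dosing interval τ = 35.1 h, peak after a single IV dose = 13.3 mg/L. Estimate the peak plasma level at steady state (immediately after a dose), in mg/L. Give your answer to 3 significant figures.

27.7 mg/L

e^(−kτ) = e^(−0.01860 × 35.1) = 0.5206
Accumulation ratio R = 1 / (1 − e^(−kτ)) = 1 / (1 − 0.5206) = 2.086
Steady-state peak = C₀ × R = 13.3 × 2.086 = 27.74 mg/L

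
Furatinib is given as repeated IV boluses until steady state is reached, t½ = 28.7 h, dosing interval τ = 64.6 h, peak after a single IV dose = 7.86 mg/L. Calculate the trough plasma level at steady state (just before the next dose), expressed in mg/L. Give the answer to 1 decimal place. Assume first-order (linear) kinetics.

2.1 mg/L

k = ln2 / t½ = 0.693147 / 28.7 = 0.02415 h⁻¹
e^(−kτ) = e^(−0.02415 × 64.6) = 0.2101
Accumulation ratio R = 1 / (1 − e^(−kτ)) = 1 / (1 − 0.2101) = 1.266
Steady-state trough = C₀ × R × e^(−kτ) = 7.86 × 1.266 × 0.2101 = 2.091 mg/L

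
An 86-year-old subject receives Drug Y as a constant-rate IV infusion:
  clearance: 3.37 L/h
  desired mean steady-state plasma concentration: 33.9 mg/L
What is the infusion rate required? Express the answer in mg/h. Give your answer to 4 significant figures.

At steady state, infusion rate R₀ = Css × CL = 33.9 × 3.370 = 114.2 mg/h

114.2 mg/h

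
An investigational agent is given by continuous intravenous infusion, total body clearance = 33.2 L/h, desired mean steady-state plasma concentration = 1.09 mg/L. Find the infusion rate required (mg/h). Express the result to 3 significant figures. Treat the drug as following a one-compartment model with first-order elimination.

36.2 mg/h

At steady state, infusion rate R₀ = Css × CL = 1.09 × 33.20 = 36.19 mg/h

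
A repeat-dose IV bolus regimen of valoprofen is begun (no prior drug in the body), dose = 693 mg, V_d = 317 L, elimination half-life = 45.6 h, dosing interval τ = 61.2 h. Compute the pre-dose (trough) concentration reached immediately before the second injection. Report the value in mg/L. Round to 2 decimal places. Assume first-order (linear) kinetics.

C₀ per dose = Dose / Vd = 693 / 317 = 2.186 mg/L
k = ln2 / t½ = 0.693147 / 45.6 = 0.01520 h⁻¹
Fraction remaining after one interval: r = e^(−kτ) = e^(−0.01520 × 61.2) = 0.3945
Before dose 2, 1 dose has been given (aged 1τ).
C_trough = C₀ × r = 2.186 × 0.3945 = 0.8624 mg/L

0.86 mg/L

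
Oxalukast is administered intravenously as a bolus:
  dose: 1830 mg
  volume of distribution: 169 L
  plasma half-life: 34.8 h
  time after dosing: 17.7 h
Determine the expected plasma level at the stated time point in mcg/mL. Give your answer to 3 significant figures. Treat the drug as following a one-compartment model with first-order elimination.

C₀ = Dose / Vd = 1830 / 169 = 10.83 mg/L
k = ln2 / t½ = 0.693147 / 34.8 = 0.01992 h⁻¹
C = C₀ · e^(−k·t) = 10.83 × e^(−0.01992 × 17.7)
  = 10.83 × 0.7029 = 7.612 mg/L
(7.612 mg/L = 7.612 mcg/mL)

7.61 mcg/mL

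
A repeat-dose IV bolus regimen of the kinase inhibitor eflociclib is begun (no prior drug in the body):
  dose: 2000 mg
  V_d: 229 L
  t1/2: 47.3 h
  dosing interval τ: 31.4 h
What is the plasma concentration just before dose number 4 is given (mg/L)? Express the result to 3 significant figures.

11.2 mg/L

C₀ per dose = Dose / Vd = 2000 / 229 = 8.734 mg/L
k = ln2 / t½ = 0.693147 / 47.3 = 0.01465 h⁻¹
Fraction remaining after one interval: r = e^(−kτ) = e^(−0.01465 × 31.4) = 0.6313
Before dose 4, 3 doses have been given (aged 1τ, 2τ, 3τ).
C_trough = C₀ × (r + r² + … + r^3) = C₀ × r(1−r^3)/(1−r)
        = 8.734 × 0.6313 × (1 − 0.2516) / (1 − 0.6313) = 11.19 mg/L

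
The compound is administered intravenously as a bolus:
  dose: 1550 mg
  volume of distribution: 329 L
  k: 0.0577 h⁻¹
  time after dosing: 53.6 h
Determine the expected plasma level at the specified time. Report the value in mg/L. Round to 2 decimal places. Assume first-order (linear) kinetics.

0.21 mg/L

C₀ = Dose / Vd = 1550 / 329 = 4.711 mg/L
C = C₀ · e^(−k·t) = 4.711 × e^(−0.05770 × 53.6)
  = 4.711 × 0.04538 = 0.2138 mg/L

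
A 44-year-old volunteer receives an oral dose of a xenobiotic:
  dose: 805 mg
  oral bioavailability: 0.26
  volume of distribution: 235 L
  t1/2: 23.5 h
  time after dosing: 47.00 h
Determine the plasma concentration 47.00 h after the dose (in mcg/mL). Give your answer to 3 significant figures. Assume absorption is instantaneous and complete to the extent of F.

Amount reaching circulation = F × Dose = 0.26 × 805.0 = 209.3 mg
C₀ = F·Dose / Vd = 209.3 / 235 = 0.8906 mg/L
k = ln2 / t½ = 0.693147 / 23.5 = 0.02950 h⁻¹
t / t½ = 47.00 / 23.5 = 2 half-lives
C = C₀ × (1/2)^2 = 0.8906 × 0.2500 = 0.2227 mg/L
(0.2227 mg/L = 0.2227 mcg/mL)

0.223 mcg/mL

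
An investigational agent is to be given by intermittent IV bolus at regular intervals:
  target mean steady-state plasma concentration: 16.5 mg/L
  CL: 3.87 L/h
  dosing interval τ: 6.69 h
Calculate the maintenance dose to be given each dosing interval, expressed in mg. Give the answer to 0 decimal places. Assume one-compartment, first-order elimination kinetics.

At steady state, Dose/τ = Css × CL.
Dose = Css × CL × τ = 16.5 × 3.870 × 6.69 = 427.2 mg

427 mg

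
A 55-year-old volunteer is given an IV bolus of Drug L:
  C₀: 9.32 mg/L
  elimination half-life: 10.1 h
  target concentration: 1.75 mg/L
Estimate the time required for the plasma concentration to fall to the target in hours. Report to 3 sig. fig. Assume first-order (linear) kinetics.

24.4 h

k = ln2 / t½ = 0.693147 / 10.1 = 0.06863 h⁻¹
t = ln(C₀ / C) / k = ln(9.320 / 1.75) / 0.06863
  = ln(5.326) / 0.06863 = 1.673 / 0.06863 = 24.38 h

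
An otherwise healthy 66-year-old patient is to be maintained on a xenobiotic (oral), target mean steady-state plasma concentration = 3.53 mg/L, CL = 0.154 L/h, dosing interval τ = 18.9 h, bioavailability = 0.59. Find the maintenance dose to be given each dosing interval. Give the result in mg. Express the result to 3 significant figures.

At steady state, F × (Dose/τ) = Css × CL.
Dose = Css × CL × τ / F = 3.53 × 0.1540 × 18.9 / 0.59 = 17.41 mg

17.4 mg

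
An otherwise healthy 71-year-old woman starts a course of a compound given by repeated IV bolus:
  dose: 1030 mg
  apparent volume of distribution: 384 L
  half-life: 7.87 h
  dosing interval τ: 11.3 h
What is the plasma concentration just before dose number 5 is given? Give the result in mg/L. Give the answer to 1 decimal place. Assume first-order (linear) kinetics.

1.5 mg/L

C₀ per dose = Dose / Vd = 1030 / 384 = 2.682 mg/L
k = ln2 / t½ = 0.693147 / 7.87 = 0.08807 h⁻¹
Fraction remaining after one interval: r = e^(−kτ) = e^(−0.08807 × 11.3) = 0.3697
Before dose 5, 4 doses have been given (aged 1τ, 2τ, 3τ, 4τ).
C_trough = C₀ × (r + r² + … + r^4) = C₀ × r(1−r^4)/(1−r)
        = 2.682 × 0.3697 × (1 − 0.01868) / (1 − 0.3697) = 1.544 mg/L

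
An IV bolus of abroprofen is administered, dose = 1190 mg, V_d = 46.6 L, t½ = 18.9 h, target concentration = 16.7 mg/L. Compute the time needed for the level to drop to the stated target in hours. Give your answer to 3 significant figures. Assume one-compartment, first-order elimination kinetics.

11.6 h

C₀ = Dose / Vd = 1190 / 46.6 = 25.54 mg/L
k = ln2 / t½ = 0.693147 / 18.9 = 0.03667 h⁻¹
t = ln(C₀ / C) / k = ln(25.54 / 16.7) / 0.03667
  = ln(1.529) / 0.03667 = 0.4246 / 0.03667 = 11.58 h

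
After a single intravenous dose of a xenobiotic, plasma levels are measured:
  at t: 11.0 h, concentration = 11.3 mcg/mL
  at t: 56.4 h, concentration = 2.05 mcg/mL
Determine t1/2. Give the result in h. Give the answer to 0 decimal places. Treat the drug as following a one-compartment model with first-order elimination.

18 h

k = ln(C₁/C₂) / (t₂ − t₁) = ln(11.3/2.05) / (56.4 − 11.0)
  = 1.707 / 45.40 = 0.03760 h⁻¹
t½ = ln2 / k = 0.693147 / 0.03760 = 18.43 h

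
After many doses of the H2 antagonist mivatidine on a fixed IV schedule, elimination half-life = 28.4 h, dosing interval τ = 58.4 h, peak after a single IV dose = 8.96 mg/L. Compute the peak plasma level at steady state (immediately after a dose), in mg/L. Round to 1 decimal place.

k = ln2 / t½ = 0.693147 / 28.4 = 0.02441 h⁻¹
e^(−kτ) = e^(−0.02441 × 58.4) = 0.2404
Accumulation ratio R = 1 / (1 − e^(−kτ)) = 1 / (1 − 0.2404) = 1.316
Steady-state peak = C₀ × R = 8.96 × 1.316 = 11.79 mg/L

11.8 mg/L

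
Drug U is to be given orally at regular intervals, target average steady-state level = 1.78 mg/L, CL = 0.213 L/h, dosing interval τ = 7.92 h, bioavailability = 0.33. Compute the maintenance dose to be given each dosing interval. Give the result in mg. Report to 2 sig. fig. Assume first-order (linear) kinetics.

9.1 mg

At steady state, F × (Dose/τ) = Css × CL.
Dose = Css × CL × τ / F = 1.78 × 0.2130 × 7.92 / 0.33 = 9.099 mg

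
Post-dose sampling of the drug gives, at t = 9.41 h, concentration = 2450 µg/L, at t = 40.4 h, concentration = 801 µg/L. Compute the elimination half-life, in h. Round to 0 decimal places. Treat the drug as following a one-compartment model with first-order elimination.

k = ln(C₁/C₂) / (t₂ − t₁) = ln(2450/801) / (40.4 − 9.41)
  = 1.118 / 30.99 = 0.03608 h⁻¹
t½ = ln2 / k = 0.693147 / 0.03608 = 19.21 h

19 h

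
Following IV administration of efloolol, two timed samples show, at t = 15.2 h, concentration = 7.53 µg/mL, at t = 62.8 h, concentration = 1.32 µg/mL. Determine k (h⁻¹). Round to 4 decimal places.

0.0366 h⁻¹

k = ln(C₁/C₂) / (t₂ − t₁) = ln(7.53/1.32) / (62.8 − 15.2)
  = 1.741 / 47.60 = 0.03658 h⁻¹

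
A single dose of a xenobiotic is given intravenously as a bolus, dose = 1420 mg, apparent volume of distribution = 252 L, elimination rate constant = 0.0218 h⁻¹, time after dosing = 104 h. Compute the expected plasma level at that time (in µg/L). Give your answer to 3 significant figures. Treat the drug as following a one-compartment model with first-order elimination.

C₀ = Dose / Vd = 1420 / 252 = 5.635 mg/L
C = C₀ · e^(−k·t) = 5.635 × e^(−0.02180 × 104)
  = 5.635 × 0.1036 = 0.5838 mg/L
Convert: 0.5838 mg/L × 1000 = 583.8 µg/L

584 µg/L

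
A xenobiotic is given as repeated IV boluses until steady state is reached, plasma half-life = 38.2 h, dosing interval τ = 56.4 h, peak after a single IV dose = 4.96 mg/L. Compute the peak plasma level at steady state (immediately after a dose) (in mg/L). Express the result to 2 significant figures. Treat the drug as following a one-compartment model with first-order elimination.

k = ln2 / t½ = 0.693147 / 38.2 = 0.01815 h⁻¹
e^(−kτ) = e^(−0.01815 × 56.4) = 0.3593
Accumulation ratio R = 1 / (1 − e^(−kτ)) = 1 / (1 − 0.3593) = 1.561
Steady-state peak = C₀ × R = 4.96 × 1.561 = 7.743 mg/L

7.7 mg/L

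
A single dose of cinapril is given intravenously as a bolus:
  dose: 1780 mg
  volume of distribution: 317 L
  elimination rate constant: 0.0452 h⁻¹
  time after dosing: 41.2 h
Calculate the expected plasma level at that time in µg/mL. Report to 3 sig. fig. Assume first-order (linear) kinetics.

0.872 µg/mL

C₀ = Dose / Vd = 1780 / 317 = 5.615 mg/L
C = C₀ · e^(−k·t) = 5.615 × e^(−0.04520 × 41.2)
  = 5.615 × 0.1553 = 0.8720 mg/L
(0.8720 mg/L = 0.8720 µg/mL)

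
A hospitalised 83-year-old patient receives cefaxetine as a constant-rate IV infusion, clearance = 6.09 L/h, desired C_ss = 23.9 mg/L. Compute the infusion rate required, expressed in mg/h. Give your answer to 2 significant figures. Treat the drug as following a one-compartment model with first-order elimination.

At steady state, infusion rate R₀ = Css × CL = 23.9 × 6.090 = 145.6 mg/h

150 mg/h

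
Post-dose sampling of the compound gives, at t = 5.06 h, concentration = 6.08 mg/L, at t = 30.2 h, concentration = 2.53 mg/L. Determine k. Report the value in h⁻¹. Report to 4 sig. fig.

k = ln(C₁/C₂) / (t₂ − t₁) = ln(6.08/2.53) / (30.2 − 5.06)
  = 0.8768 / 25.14 = 0.03488 h⁻¹

0.03488 h⁻¹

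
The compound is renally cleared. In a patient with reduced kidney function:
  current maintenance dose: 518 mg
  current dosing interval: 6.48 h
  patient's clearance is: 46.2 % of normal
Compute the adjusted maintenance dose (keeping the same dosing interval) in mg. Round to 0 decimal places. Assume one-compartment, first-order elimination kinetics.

239 mg

To keep the same average steady-state level, dosing rate must scale with clearance.
CL ratio = 46.2 / 100 = 0.4620
New dose (same interval) = 518 × 0.4620 = 239.3 mg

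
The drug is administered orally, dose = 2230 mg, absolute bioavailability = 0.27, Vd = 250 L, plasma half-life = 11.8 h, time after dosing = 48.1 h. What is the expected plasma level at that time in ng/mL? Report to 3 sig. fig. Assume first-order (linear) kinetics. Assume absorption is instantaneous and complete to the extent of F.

143 ng/mL

Amount reaching circulation = F × Dose = 0.27 × 2230 = 602.1 mg
C₀ = F·Dose / Vd = 602.1 / 250 = 2.408 mg/L
k = ln2 / t½ = 0.693147 / 11.8 = 0.05874 h⁻¹
C = C₀ · e^(−k·t) = 2.408 × e^(−0.05874 × 48.1)
  = 2.408 × 0.05929 = 0.1428 mg/L
Convert: 0.1428 mg/L × 1000 = 142.8 ng/mL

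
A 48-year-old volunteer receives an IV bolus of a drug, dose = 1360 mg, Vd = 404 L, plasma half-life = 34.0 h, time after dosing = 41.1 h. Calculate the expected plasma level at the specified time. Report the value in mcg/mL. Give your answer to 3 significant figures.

C₀ = Dose / Vd = 1360 / 404 = 3.366 mg/L
k = ln2 / t½ = 0.693147 / 34.0 = 0.02039 h⁻¹
C = C₀ · e^(−k·t) = 3.366 × e^(−0.02039 × 41.1)
  = 3.366 × 0.4326 = 1.456 mg/L
(1.456 mg/L = 1.456 mcg/mL)

1.46 mcg/mL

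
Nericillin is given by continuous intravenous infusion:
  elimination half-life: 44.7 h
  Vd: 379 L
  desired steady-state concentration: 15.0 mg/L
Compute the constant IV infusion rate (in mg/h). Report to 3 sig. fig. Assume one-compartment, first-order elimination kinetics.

k = ln2 / t½ = 0.693147 / 44.7 = 0.01551 h⁻¹
CL = k × Vd = 0.01551 × 379 = 5.878 L/h
At steady state, infusion rate R₀ = Css × CL = 15.0 × 5.878 = 88.17 mg/h

88.2 mg/h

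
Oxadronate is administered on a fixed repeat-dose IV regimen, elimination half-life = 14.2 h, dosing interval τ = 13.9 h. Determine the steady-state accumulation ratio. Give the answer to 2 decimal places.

2.03

k = ln2 / t½ = 0.693147 / 14.2 = 0.04881 h⁻¹
e^(−kτ) = e^(−0.04881 × 13.9) = 0.5074
Accumulation ratio R = 1 / (1 − e^(−kτ)) = 1 / (1 − 0.5074) = 2.030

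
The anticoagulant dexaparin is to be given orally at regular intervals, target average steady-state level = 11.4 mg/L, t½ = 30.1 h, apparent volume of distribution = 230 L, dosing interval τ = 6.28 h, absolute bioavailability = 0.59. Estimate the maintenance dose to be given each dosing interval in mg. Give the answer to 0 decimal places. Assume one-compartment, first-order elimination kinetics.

k = ln2 / t½ = 0.693147 / 30.1 = 0.02303 h⁻¹
CL = k × Vd = 0.02303 × 230 = 5.297 L/h
At steady state, F × (Dose/τ) = Css × CL.
Dose = Css × CL × τ / F = 11.4 × 5.297 × 6.28 / 0.59 = 642.8 mg

643 mg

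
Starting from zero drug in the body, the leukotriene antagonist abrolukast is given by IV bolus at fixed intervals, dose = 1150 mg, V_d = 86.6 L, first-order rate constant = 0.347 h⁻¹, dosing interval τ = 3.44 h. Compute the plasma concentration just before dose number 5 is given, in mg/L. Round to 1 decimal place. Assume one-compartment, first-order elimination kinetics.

5.7 mg/L

C₀ per dose = Dose / Vd = 1150 / 86.6 = 13.28 mg/L
Fraction remaining after one interval: r = e^(−kτ) = e^(−0.3470 × 3.44) = 0.3031
Before dose 5, 4 doses have been given (aged 1τ, 2τ, 3τ, 4τ).
C_trough = C₀ × (r + r² + … + r^4) = C₀ × r(1−r^4)/(1−r)
        = 13.28 × 0.3031 × (1 − 0.008440) / (1 − 0.3031) = 5.727 mg/L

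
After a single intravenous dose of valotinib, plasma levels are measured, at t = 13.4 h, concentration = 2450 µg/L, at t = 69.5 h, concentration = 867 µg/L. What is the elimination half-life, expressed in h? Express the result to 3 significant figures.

37.4 h

k = ln(C₁/C₂) / (t₂ − t₁) = ln(2450/867) / (69.5 − 13.4)
  = 1.039 / 56.10 = 0.01852 h⁻¹
t½ = ln2 / k = 0.693147 / 0.01852 = 37.43 h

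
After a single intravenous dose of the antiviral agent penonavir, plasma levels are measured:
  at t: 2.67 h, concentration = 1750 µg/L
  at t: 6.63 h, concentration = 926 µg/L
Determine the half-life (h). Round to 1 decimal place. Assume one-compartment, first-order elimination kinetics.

k = ln(C₁/C₂) / (t₂ − t₁) = ln(1750/926) / (6.63 − 2.67)
  = 0.6365 / 3.960 = 0.1607 h⁻¹
t½ = ln2 / k = 0.693147 / 0.1607 = 4.313 h

4.3 h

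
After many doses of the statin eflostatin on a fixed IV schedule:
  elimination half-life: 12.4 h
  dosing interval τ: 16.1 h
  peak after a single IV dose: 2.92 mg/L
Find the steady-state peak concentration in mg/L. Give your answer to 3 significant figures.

4.92 mg/L

k = ln2 / t½ = 0.693147 / 12.4 = 0.05590 h⁻¹
e^(−kτ) = e^(−0.05590 × 16.1) = 0.4066
Accumulation ratio R = 1 / (1 − e^(−kτ)) = 1 / (1 − 0.4066) = 1.685
Steady-state peak = C₀ × R = 2.92 × 1.685 = 4.920 mg/L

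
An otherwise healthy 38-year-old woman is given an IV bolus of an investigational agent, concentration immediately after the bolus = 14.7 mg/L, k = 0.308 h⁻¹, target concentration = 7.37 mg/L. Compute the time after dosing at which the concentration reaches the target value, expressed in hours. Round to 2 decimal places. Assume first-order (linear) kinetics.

2.24 h

t = ln(C₀ / C) / k = ln(14.70 / 7.37) / 0.3080
  = ln(1.995) / 0.3080 = 0.6906 / 0.3080 = 2.242 h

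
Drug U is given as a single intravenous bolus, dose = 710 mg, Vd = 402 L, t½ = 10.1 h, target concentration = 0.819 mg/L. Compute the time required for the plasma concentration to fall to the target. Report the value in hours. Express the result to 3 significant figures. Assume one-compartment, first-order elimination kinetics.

C₀ = Dose / Vd = 710.0 / 402 = 1.766 mg/L
k = ln2 / t½ = 0.693147 / 10.1 = 0.06863 h⁻¹
t = ln(C₀ / C) / k = ln(1.766 / 0.819) / 0.06863
  = ln(2.156) / 0.06863 = 0.7683 / 0.06863 = 11.19 h

11.2 h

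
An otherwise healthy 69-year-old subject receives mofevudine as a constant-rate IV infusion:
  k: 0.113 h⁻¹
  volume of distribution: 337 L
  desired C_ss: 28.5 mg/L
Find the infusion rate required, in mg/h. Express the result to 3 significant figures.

1090 mg/h

CL = k × Vd = 0.1130 × 337 = 38.08 L/h
At steady state, infusion rate R₀ = Css × CL = 28.5 × 38.08 = 1085 mg/h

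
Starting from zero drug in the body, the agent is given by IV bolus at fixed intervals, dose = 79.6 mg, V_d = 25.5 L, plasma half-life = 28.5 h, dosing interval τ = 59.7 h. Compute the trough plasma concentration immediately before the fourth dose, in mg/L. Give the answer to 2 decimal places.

C₀ per dose = Dose / Vd = 79.6 / 25.5 = 3.122 mg/L
k = ln2 / t½ = 0.693147 / 28.5 = 0.02432 h⁻¹
Fraction remaining after one interval: r = e^(−kτ) = e^(−0.02432 × 59.7) = 0.2341
Before dose 4, 3 doses have been given (aged 1τ, 2τ, 3τ).
C_trough = C₀ × (r + r² + … + r^3) = C₀ × r(1−r^3)/(1−r)
        = 3.122 × 0.2341 × (1 − 0.01283) / (1 − 0.2341) = 0.9420 mg/L

0.94 mg/L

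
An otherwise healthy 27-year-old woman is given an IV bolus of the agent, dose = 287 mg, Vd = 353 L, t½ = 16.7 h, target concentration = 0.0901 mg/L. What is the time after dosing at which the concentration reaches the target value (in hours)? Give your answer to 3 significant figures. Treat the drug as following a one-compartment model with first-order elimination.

C₀ = Dose / Vd = 287.0 / 353 = 0.8130 mg/L
k = ln2 / t½ = 0.693147 / 16.7 = 0.04151 h⁻¹
t = ln(C₀ / C) / k = ln(0.8130 / 0.0901) / 0.04151
  = ln(9.023) / 0.04151 = 2.200 / 0.04151 = 53.00 h

53.0 h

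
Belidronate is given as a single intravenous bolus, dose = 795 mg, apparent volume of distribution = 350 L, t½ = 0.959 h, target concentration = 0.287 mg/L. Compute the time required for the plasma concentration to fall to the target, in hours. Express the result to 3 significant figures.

C₀ = Dose / Vd = 795.0 / 350 = 2.271 mg/L
k = ln2 / t½ = 0.693147 / 0.959 = 0.7228 h⁻¹
t = ln(C₀ / C) / k = ln(2.271 / 0.287) / 0.7228
  = ln(7.913) / 0.7228 = 2.069 / 0.7228 = 2.862 h

2.86 h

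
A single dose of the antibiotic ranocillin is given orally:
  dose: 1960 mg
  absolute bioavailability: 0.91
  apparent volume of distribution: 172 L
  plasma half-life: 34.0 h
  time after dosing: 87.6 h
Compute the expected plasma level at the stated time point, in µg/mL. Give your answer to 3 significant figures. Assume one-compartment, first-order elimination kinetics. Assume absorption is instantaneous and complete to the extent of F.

1.74 µg/mL

Amount reaching circulation = F × Dose = 0.91 × 1960 = 1784 mg
C₀ = F·Dose / Vd = 1784 / 172 = 10.37 mg/L
k = ln2 / t½ = 0.693147 / 34.0 = 0.02039 h⁻¹
C = C₀ · e^(−k·t) = 10.37 × e^(−0.02039 × 87.6)
  = 10.37 × 0.1676 = 1.738 mg/L
(1.738 mg/L = 1.738 µg/mL)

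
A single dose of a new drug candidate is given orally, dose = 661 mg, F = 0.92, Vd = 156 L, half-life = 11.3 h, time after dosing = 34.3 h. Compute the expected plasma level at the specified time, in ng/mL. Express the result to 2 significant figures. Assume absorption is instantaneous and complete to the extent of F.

Amount reaching circulation = F × Dose = 0.92 × 661.0 = 608.1 mg
C₀ = F·Dose / Vd = 608.1 / 156 = 3.898 mg/L
k = ln2 / t½ = 0.693147 / 11.3 = 0.06134 h⁻¹
C = C₀ · e^(−k·t) = 3.898 × e^(−0.06134 × 34.3)
  = 3.898 × 0.1220 = 0.4756 mg/L
Convert: 0.4756 mg/L × 1000 = 475.6 ng/mL

480 ng/mL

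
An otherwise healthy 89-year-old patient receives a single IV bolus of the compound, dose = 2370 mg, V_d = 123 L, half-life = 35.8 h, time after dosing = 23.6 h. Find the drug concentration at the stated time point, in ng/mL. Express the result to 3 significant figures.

C₀ = Dose / Vd = 2370 / 123 = 19.27 mg/L
k = ln2 / t½ = 0.693147 / 35.8 = 0.01936 h⁻¹
C = C₀ · e^(−k·t) = 19.27 × e^(−0.01936 × 23.6)
  = 19.27 × 0.6332 = 12.20 mg/L
Convert: 12.20 mg/L × 1000 = 12200 ng/mL

12200 ng/mL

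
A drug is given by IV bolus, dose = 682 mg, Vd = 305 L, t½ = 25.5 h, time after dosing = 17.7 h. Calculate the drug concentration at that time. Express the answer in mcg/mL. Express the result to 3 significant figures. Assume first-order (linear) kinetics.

C₀ = Dose / Vd = 682.0 / 305 = 2.236 mg/L
k = ln2 / t½ = 0.693147 / 25.5 = 0.02718 h⁻¹
C = C₀ · e^(−k·t) = 2.236 × e^(−0.02718 × 17.7)
  = 2.236 × 0.6181 = 1.382 mg/L
(1.382 mg/L = 1.382 mcg/mL)

1.38 mcg/mL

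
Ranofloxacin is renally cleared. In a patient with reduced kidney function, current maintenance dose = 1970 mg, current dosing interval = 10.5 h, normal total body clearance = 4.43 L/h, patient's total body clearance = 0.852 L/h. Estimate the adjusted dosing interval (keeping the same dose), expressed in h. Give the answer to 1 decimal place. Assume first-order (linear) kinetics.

54.6 h

To keep the same average steady-state level, dosing rate must scale with clearance.
CL ratio = 0.852 / 4.43 = 0.1923
New interval (same dose) = 10.5 / 0.1923 = 54.60 h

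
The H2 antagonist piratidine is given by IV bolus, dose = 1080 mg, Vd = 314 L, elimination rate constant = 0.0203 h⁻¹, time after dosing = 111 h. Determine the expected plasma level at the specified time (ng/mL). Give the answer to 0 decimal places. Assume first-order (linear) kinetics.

C₀ = Dose / Vd = 1080 / 314 = 3.439 mg/L
C = C₀ · e^(−k·t) = 3.439 × e^(−0.02030 × 111)
  = 3.439 × 0.1051 = 0.3614 mg/L
Convert: 0.3614 mg/L × 1000 = 361.4 ng/mL

361 ng/mL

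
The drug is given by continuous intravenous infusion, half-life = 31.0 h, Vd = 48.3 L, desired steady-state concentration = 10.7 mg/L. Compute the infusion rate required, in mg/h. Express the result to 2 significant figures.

k = ln2 / t½ = 0.693147 / 31.0 = 0.02236 h⁻¹
CL = k × Vd = 0.02236 × 48.3 = 1.080 L/h
At steady state, infusion rate R₀ = Css × CL = 10.7 × 1.080 = 11.56 mg/h

12 mg/h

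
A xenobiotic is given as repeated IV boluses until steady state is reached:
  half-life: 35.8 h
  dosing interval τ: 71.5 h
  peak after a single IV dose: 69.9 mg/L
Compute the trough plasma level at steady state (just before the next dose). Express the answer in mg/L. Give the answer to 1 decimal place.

23.4 mg/L

k = ln2 / t½ = 0.693147 / 35.8 = 0.01936 h⁻¹
e^(−kτ) = e^(−0.01936 × 71.5) = 0.2505
Accumulation ratio R = 1 / (1 − e^(−kτ)) = 1 / (1 − 0.2505) = 1.334
Steady-state trough = C₀ × R × e^(−kτ) = 69.9 × 1.334 × 0.2505 = 23.36 mg/L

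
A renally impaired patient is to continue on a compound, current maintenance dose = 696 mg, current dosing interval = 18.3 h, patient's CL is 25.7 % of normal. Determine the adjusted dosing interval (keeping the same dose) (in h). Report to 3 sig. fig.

To keep the same average steady-state level, dosing rate must scale with clearance.
CL ratio = 25.7 / 100 = 0.2570
New interval (same dose) = 18.3 / 0.2570 = 71.21 h

71.2 h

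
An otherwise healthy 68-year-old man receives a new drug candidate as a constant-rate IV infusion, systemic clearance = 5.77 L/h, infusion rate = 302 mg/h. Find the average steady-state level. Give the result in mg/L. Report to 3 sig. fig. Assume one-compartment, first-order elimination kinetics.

At steady state Css = R₀ / CL = 302 / 5.770 = 52.34 mg/L

52.3 mg/L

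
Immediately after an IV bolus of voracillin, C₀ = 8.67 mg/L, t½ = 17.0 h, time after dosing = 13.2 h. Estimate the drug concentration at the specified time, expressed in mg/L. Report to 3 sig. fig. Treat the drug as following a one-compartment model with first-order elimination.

k = ln2 / t½ = 0.693147 / 17.0 = 0.04077 h⁻¹
C = C₀ · e^(−k·t) = 8.670 × e^(−0.04077 × 13.2)
  = 8.670 × 0.5838 = 5.062 mg/L

5.06 mg/L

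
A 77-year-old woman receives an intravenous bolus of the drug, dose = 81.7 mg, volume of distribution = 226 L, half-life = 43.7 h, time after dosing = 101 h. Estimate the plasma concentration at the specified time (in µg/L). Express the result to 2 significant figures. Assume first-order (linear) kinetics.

73 µg/L

C₀ = Dose / Vd = 81.70 / 226 = 0.3615 mg/L
k = ln2 / t½ = 0.693147 / 43.7 = 0.01586 h⁻¹
C = C₀ · e^(−k·t) = 0.3615 × e^(−0.01586 × 101)
  = 0.3615 × 0.2015 = 0.07284 mg/L
Convert: 0.07284 mg/L × 1000 = 72.84 µg/L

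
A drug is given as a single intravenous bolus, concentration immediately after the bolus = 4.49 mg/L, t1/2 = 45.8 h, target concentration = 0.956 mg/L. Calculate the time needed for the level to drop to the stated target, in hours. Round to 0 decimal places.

k = ln2 / t½ = 0.693147 / 45.8 = 0.01513 h⁻¹
t = ln(C₀ / C) / k = ln(4.490 / 0.956) / 0.01513
  = ln(4.697) / 0.01513 = 1.547 / 0.01513 = 102.2 h

102 h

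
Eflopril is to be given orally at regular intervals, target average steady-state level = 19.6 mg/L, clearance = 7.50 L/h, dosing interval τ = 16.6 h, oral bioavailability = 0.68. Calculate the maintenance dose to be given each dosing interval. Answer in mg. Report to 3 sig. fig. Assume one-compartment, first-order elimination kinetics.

At steady state, F × (Dose/τ) = Css × CL.
Dose = Css × CL × τ / F = 19.6 × 7.500 × 16.6 / 0.68 = 3589 mg

3590 mg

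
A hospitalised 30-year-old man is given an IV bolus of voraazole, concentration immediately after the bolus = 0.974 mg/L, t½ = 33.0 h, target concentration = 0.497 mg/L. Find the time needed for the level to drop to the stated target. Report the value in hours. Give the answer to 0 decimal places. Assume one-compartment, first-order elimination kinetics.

32 h

k = ln2 / t½ = 0.693147 / 33.0 = 0.02100 h⁻¹
t = ln(C₀ / C) / k = ln(0.9740 / 0.497) / 0.02100
  = ln(1.960) / 0.02100 = 0.6729 / 0.02100 = 32.04 h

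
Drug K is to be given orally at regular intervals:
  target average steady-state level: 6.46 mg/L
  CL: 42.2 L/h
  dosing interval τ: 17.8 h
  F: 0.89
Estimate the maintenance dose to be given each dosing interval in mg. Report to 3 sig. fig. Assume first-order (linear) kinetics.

At steady state, F × (Dose/τ) = Css × CL.
Dose = Css × CL × τ / F = 6.46 × 42.20 × 17.8 / 0.89 = 5452 mg

5450 mg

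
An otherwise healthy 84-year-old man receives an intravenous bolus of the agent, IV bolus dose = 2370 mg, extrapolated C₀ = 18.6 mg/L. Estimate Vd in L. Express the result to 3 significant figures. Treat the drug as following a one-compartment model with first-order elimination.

Vd = Dose / C₀ = 2370 / 18.6 = 127.4 L

127 L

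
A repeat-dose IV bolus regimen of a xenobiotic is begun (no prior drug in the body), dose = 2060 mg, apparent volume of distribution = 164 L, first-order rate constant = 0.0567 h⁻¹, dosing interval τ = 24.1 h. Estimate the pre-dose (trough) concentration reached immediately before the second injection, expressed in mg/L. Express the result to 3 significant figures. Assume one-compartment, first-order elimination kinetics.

C₀ per dose = Dose / Vd = 2060 / 164 = 12.56 mg/L
Fraction remaining after one interval: r = e^(−kτ) = e^(−0.05670 × 24.1) = 0.2550
Before dose 2, 1 dose has been given (aged 1τ).
C_trough = C₀ × r = 12.56 × 0.2550 = 3.203 mg/L

3.20 mg/L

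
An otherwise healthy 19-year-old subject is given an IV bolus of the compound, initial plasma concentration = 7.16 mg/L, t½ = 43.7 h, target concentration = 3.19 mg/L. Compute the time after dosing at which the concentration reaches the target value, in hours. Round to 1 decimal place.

51.0 h

k = ln2 / t½ = 0.693147 / 43.7 = 0.01586 h⁻¹
t = ln(C₀ / C) / k = ln(7.160 / 3.19) / 0.01586
  = ln(2.245) / 0.01586 = 0.8087 / 0.01586 = 50.99 h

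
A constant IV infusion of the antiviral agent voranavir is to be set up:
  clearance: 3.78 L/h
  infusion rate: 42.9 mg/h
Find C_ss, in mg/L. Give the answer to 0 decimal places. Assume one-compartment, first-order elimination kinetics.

11 mg/L

At steady state Css = R₀ / CL = 42.9 / 3.780 = 11.35 mg/L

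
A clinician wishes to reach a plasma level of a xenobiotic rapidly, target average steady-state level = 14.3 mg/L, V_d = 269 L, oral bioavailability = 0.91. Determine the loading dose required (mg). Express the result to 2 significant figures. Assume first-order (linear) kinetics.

4200 mg

LD = Css × Vd / F = 14.3 × 269 / 0.91 = 4227 mg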